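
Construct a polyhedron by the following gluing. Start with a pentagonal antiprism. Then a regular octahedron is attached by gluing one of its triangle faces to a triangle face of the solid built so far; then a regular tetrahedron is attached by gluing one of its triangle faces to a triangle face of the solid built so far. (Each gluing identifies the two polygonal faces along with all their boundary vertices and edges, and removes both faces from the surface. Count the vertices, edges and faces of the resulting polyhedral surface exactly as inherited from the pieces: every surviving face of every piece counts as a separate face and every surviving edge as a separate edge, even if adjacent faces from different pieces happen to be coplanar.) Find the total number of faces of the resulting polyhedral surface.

A pentagonal antiprism: V=10, E=20, F=12.
Attach a regular octahedron (V=6, E=12, F=8) along a 3-gon: merge 3 vertices and 3 edges, delete both glued faces → V=13, E=29, F=18.
Attach a regular tetrahedron (V=4, E=6, F=4) along a 3-gon: merge 3 vertices and 3 edges, delete both glued faces → V=14, E=32, F=20.
Check: V − E + F = 14 − 32 + 20 = 2.

20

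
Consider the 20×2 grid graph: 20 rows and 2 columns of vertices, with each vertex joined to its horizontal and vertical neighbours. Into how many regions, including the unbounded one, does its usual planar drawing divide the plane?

20

The grid has V = 20·2 = 40 vertices and E = 20·1 + 2·19 = 58 edges.
F = 2 − V + E = 2 − 40 + 58 = 20.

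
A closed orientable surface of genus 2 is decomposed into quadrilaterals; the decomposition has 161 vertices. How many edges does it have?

χ = 2 − 2·2 = -2, and every face is a square so 4F = 2E.
V − E + F = -2 with E = 4F/2 gives 161 − (4/2 − 1)·F = -2, so F = 163 and E = 326.

326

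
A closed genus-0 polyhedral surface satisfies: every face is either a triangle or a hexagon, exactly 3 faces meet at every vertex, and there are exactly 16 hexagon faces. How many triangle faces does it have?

4

Let x be the number of triangles; then F = 16 + x.
Edge–face incidences: 2E = 6·16 + 3·x = 96 + 3x.
Every vertex has degree 3, so 3V = 2E.
Euler: V − E + F = 2 ⇒ (2E)/3 − E + (16 + x) = 2.
Multiply by 6: 2·(2E) − 3·(2E) + 6·(16 + x) = 12, i.e. 96 + 6x − (96 + 3x) = 12.
Collecting terms: 3x = 12, so x = 4.
Then 2E = 96 + 3·4 = 108, so E = 54, V = 2E/3 = 36, F = 16 + 4 = 20.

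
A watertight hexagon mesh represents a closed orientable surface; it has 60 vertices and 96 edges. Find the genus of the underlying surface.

3

Every face is a hexagon and each edge borders two faces, so 6F = 2·96, giving F = 32.
χ = V − E + F = 60 − 96 + 32 = -4.
For a closed orientable surface χ = 2 − 2g, so g = (2 − (-4))/2 = 3.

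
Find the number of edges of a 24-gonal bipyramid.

A bipyramid over an n-gon has 2n triangular faces and n + 2 vertices: V = 24 + 2 = 26, E = 3·24 = 72, F = 2·24 = 48.

72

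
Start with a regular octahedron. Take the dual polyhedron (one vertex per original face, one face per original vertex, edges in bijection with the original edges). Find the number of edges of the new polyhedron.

The base solid has V = 6, E = 12, F = 8.
The dual swaps V and F and preserves E: V′ = F = 8, E′ = E = 12, F′ = V = 6.

12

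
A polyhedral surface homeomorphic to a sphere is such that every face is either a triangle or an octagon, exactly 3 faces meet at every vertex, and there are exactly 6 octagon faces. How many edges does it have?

36

Let x be the number of triangles; then F = 6 + x.
Edge–face incidences: 2E = 8·6 + 3·x = 48 + 3x.
Every vertex has degree 3, so 3V = 2E.
Euler: V − E + F = 2 ⇒ (2E)/3 − E + (6 + x) = 2.
Multiply by 6: 2·(2E) − 3·(2E) + 6·(6 + x) = 12, i.e. 36 + 6x − (48 + 3x) = 12.
Collecting terms: 3x − 12 = 12, so 3x = 24, so x = 8.
Then 2E = 48 + 3·8 = 72, so E = 36, V = 2E/3 = 24, F = 6 + 8 = 14.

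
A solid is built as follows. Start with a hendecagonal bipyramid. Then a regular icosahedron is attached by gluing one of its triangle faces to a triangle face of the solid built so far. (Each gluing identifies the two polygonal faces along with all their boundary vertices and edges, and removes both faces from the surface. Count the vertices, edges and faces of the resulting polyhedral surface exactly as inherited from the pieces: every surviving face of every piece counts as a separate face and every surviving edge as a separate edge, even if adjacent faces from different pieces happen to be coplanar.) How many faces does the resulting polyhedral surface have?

40

A hendecagonal bipyramid: V=13, E=33, F=22.
Attach a regular icosahedron (V=12, E=30, F=20) along a 3-gon: merge 3 vertices and 3 edges, delete both glued faces → V=22, E=60, F=40.
Check: V − E + F = 22 − 60 + 40 = 2.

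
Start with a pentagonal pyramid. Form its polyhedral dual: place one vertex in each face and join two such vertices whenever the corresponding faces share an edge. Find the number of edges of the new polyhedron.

The base solid has V = 6, E = 10, F = 6.
The dual swaps V and F and preserves E: V′ = F = 6, E′ = E = 10, F′ = V = 6.

10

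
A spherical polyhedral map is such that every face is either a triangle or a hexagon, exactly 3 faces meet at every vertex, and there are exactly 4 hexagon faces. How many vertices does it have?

Let x be the number of triangles; then F = 4 + x.
Edge–face incidences: 2E = 6·4 + 3·x = 24 + 3x.
Every vertex has degree 3, so 3V = 2E.
Euler: V − E + F = 2 ⇒ (2E)/3 − E + (4 + x) = 2.
Multiply by 6: 2·(2E) − 3·(2E) + 6·(4 + x) = 12, i.e. 24 + 6x − (24 + 3x) = 12.
Collecting terms: 3x = 12, so x = 4.
Then 2E = 24 + 3·4 = 36, so E = 18, V = 2E/3 = 12, F = 4 + 4 = 8.

12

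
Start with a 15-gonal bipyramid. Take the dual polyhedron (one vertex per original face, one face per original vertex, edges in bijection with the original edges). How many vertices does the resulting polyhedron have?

30

The base solid has V = 17, E = 45, F = 30.
The dual swaps V and F and preserves E: V′ = F = 30, E′ = E = 45, F′ = V = 17.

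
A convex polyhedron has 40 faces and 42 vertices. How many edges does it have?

Here V − E + F = 2.
E = V + F − (2) = 42 + 40 − (2) = 80.

80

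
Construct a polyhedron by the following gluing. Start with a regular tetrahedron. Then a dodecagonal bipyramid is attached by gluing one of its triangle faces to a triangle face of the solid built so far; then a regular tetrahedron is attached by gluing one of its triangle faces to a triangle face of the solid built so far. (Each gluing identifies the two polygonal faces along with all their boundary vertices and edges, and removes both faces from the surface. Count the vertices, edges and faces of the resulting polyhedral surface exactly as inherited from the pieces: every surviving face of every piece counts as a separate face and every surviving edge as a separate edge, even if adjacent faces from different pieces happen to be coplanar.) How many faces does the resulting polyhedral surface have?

A regular tetrahedron: V=4, E=6, F=4.
Attach a dodecagonal bipyramid (V=14, E=36, F=24) along a 3-gon: merge 3 vertices and 3 edges, delete both glued faces → V=15, E=39, F=26.
Attach a regular tetrahedron (V=4, E=6, F=4) along a 3-gon: merge 3 vertices and 3 edges, delete both glued faces → V=16, E=42, F=28.
Check: V − E + F = 16 − 42 + 28 = 2.

28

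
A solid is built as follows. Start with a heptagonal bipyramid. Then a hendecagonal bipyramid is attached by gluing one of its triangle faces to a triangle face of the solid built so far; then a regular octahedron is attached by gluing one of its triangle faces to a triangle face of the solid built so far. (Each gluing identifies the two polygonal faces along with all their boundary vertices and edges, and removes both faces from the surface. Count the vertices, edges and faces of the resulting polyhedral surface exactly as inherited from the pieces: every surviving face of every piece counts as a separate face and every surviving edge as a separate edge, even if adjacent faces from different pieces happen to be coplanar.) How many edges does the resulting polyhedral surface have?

A heptagonal bipyramid: V=9, E=21, F=14.
Attach a hendecagonal bipyramid (V=13, E=33, F=22) along a 3-gon: merge 3 vertices and 3 edges, delete both glued faces → V=19, E=51, F=34.
Attach a regular octahedron (V=6, E=12, F=8) along a 3-gon: merge 3 vertices and 3 edges, delete both glued faces → V=22, E=60, F=40.
Check: V − E + F = 22 − 60 + 40 = 2.

60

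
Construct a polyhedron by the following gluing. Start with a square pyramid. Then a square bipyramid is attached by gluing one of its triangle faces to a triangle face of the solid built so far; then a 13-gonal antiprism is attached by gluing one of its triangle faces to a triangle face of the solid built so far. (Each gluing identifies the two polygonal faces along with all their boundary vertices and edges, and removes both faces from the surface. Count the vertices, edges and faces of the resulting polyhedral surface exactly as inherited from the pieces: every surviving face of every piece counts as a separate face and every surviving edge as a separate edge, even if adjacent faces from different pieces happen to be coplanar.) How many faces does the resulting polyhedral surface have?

A square pyramid: V=5, E=8, F=5.
Attach a square bipyramid (V=6, E=12, F=8) along a 3-gon: merge 3 vertices and 3 edges, delete both glued faces → V=8, E=17, F=11.
Attach a 13-gonal antiprism (V=26, E=52, F=28) along a 3-gon: merge 3 vertices and 3 edges, delete both glued faces → V=31, E=66, F=37.
Check: V − E + F = 31 − 66 + 37 = 2.

37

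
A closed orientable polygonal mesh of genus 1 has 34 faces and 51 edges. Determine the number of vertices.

For a closed orientable surface of genus 1, χ = 2 − 2·1 = 0.
V = 0 + E − F = 0 + 51 − 34 = 17.

17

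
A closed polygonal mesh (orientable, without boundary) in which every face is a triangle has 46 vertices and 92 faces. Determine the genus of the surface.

Every face is a triangle, so 2E = 3·92 = 276, giving E = 138.
χ = V − E + F = 46 − 138 + 92 = 0.
For a closed orientable surface χ = 2 − 2g, so g = (2 − (0))/2 = 1.

1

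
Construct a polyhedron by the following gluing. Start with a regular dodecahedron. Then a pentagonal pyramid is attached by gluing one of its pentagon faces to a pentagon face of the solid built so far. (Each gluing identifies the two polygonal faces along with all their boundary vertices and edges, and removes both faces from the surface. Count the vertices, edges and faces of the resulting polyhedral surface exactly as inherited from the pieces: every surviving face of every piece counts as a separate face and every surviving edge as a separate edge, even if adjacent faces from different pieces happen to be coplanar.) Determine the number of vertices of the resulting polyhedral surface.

A regular dodecahedron: V=20, E=30, F=12.
Attach a pentagonal pyramid (V=6, E=10, F=6) along a 5-gon: merge 5 vertices and 5 edges, delete both glued faces → V=21, E=35, F=16.
Check: V − E + F = 21 − 35 + 16 = 2.

21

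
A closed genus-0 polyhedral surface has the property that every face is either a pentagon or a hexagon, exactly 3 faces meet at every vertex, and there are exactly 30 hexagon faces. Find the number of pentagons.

12

Let x be the number of pentagons; then F = 30 + x.
Edge–face incidences: 2E = 6·30 + 5·x = 180 + 5x.
Every vertex has degree 3, so 3V = 2E.
Euler: V − E + F = 2 ⇒ (2E)/3 − E + (30 + x) = 2.
Multiply by 6: 2·(2E) − 3·(2E) + 6·(30 + x) = 12, i.e. 180 + 6x − (180 + 5x) = 12.
Collecting terms: x = 12.
Then 2E = 180 + 5·12 = 240, so E = 120, V = 2E/3 = 80, F = 30 + 12 = 42.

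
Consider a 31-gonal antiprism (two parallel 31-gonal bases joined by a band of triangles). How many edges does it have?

An antiprism on an n-gon has two n-gon caps and 2n triangles: V = 2·31 = 62, E = 4·31 = 124, F = 2·31 + 2 = 64.
Check: V − E + F = 62 − 124 + 64 = 2.

124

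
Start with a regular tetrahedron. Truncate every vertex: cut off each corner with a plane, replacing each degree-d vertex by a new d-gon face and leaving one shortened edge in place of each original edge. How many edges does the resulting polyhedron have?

The base solid has V = 4, E = 6, F = 4.
Truncation replaces each original edge-end by a new vertex, so V′ = 2E = 12.
Each original edge survives, and each old vertex of degree d contributes d new edges; summing degrees gives Σd = 2E, so E′ = E + 2E = 3E = 18.
Each original face survives and each original vertex becomes one new face: F′ = F + V = 8.

18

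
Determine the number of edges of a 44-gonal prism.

132

A prism on an n-gon has two n-gon bases and n rectangular sides: V = 2·44 = 88, E = 3·44 = 132, F = 44 + 2 = 46.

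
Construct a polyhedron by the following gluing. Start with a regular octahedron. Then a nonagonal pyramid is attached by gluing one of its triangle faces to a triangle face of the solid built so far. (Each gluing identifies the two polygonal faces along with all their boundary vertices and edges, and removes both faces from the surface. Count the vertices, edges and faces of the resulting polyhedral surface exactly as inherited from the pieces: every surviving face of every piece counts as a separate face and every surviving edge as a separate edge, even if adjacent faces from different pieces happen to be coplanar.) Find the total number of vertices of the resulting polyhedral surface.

13

A regular octahedron: V=6, E=12, F=8.
Attach a nonagonal pyramid (V=10, E=18, F=10) along a 3-gon: merge 3 vertices and 3 edges, delete both glued faces → V=13, E=27, F=16.
Check: V − E + F = 13 − 27 + 16 = 2.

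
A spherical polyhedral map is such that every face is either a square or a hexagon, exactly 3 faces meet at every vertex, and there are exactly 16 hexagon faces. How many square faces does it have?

Let x be the number of squares; then F = 16 + x.
Edge–face incidences: 2E = 6·16 + 4·x = 96 + 4x.
Every vertex has degree 3, so 3V = 2E.
Euler: V − E + F = 2 ⇒ (2E)/3 − E + (16 + x) = 2.
Multiply by 6: 2·(2E) − 3·(2E) + 6·(16 + x) = 12, i.e. 96 + 6x − (96 + 4x) = 12.
Collecting terms: 2x = 12, so x = 6.
Then 2E = 96 + 4·6 = 120, so E = 60, V = 2E/3 = 40, F = 16 + 6 = 22.

6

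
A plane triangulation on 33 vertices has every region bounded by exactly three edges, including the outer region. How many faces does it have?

In a plane triangulation 3F = 2E and V − E + F = 2, so F = 2V − 4 = 2·33 − 4 = 62.

62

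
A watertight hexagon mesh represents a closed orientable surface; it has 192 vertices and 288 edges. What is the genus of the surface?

1

Every face is a hexagon and each edge borders two faces, so 6F = 2·288, giving F = 96.
χ = V − E + F = 192 − 288 + 96 = 0.
For a closed orientable surface χ = 2 − 2g, so g = (2 − (0))/2 = 1.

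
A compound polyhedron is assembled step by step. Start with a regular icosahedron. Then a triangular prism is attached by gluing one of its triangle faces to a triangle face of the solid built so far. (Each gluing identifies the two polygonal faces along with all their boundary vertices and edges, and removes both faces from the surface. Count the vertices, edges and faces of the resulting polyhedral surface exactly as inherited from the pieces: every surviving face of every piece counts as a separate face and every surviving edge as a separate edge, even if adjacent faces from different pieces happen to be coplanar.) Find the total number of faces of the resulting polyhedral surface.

A regular icosahedron: V=12, E=30, F=20.
Attach a triangular prism (V=6, E=9, F=5) along a 3-gon: merge 3 vertices and 3 edges, delete both glued faces → V=15, E=36, F=23.
Check: V − E + F = 15 − 36 + 23 = 2.

23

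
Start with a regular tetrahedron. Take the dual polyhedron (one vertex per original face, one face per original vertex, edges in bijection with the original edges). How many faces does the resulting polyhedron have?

The base solid has V = 4, E = 6, F = 4.
The dual swaps V and F and preserves E: V′ = F = 4, E′ = E = 6, F′ = V = 4.

4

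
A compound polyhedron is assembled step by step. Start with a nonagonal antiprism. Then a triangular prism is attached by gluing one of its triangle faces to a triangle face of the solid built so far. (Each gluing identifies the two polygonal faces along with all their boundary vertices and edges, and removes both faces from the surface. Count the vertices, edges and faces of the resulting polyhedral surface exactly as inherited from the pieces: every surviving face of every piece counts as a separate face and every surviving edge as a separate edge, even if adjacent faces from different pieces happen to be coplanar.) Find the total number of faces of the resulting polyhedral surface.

A nonagonal antiprism: V=18, E=36, F=20.
Attach a triangular prism (V=6, E=9, F=5) along a 3-gon: merge 3 vertices and 3 edges, delete both glued faces → V=21, E=42, F=23.
Check: V − E + F = 21 − 42 + 23 = 2.

23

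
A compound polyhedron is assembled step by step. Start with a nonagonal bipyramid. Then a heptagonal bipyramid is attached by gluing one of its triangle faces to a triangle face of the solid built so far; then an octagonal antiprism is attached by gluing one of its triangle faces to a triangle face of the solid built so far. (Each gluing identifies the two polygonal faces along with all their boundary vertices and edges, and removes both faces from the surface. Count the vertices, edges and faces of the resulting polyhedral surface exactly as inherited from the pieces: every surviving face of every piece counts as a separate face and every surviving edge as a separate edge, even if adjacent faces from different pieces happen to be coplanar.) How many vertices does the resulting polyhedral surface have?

A nonagonal bipyramid: V=11, E=27, F=18.
Attach a heptagonal bipyramid (V=9, E=21, F=14) along a 3-gon: merge 3 vertices and 3 edges, delete both glued faces → V=17, E=45, F=30.
Attach an octagonal antiprism (V=16, E=32, F=18) along a 3-gon: merge 3 vertices and 3 edges, delete both glued faces → V=30, E=74, F=46.
Check: V − E + F = 30 − 74 + 46 = 2.

30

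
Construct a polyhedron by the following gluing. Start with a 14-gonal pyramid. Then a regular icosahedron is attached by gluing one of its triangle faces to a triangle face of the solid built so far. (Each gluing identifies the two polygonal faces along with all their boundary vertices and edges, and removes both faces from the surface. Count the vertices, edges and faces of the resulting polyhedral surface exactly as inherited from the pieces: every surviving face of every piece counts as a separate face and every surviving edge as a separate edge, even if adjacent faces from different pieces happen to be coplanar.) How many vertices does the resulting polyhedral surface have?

24

A 14-gonal pyramid: V=15, E=28, F=15.
Attach a regular icosahedron (V=12, E=30, F=20) along a 3-gon: merge 3 vertices and 3 edges, delete both glued faces → V=24, E=55, F=33.
Check: V − E + F = 24 − 55 + 33 = 2.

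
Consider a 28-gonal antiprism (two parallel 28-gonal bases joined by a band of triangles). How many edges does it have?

An antiprism on an n-gon has two n-gon caps and 2n triangles: V = 2·28 = 56, E = 4·28 = 112, F = 2·28 + 2 = 58.
Check: V − E + F = 56 − 112 + 58 = 2.

112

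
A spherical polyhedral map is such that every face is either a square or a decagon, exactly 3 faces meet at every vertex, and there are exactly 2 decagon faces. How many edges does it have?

Let x be the number of squares; then F = 2 + x.
Edge–face incidences: 2E = 10·2 + 4·x = 20 + 4x.
Every vertex has degree 3, so 3V = 2E.
Euler: V − E + F = 2 ⇒ (2E)/3 − E + (2 + x) = 2.
Multiply by 6: 2·(2E) − 3·(2E) + 6·(2 + x) = 12, i.e. 12 + 6x − (20 + 4x) = 12.
Collecting terms: 2x − 8 = 12, so 2x = 20, so x = 10.
Then 2E = 20 + 4·10 = 60, so E = 30, V = 2E/3 = 20, F = 2 + 10 = 12.

30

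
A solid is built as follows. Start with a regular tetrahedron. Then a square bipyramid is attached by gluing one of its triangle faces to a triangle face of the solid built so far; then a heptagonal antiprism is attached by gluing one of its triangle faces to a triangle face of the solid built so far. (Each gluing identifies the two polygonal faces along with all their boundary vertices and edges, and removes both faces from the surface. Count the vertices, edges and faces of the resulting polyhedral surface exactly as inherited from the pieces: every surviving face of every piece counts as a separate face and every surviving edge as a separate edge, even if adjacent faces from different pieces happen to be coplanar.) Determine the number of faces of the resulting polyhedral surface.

A regular tetrahedron: V=4, E=6, F=4.
Attach a square bipyramid (V=6, E=12, F=8) along a 3-gon: merge 3 vertices and 3 edges, delete both glued faces → V=7, E=15, F=10.
Attach a heptagonal antiprism (V=14, E=28, F=16) along a 3-gon: merge 3 vertices and 3 edges, delete both glued faces → V=18, E=40, F=24.
Check: V − E + F = 18 − 40 + 24 = 2.

24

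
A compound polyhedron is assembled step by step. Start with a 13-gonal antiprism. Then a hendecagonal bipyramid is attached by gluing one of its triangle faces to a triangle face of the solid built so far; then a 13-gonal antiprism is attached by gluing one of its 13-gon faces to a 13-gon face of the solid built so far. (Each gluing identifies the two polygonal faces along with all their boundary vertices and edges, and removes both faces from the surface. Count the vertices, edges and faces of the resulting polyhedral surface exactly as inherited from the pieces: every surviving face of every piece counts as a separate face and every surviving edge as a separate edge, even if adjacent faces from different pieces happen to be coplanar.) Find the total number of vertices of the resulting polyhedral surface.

A 13-gonal antiprism: V=26, E=52, F=28.
Attach a hendecagonal bipyramid (V=13, E=33, F=22) along a 3-gon: merge 3 vertices and 3 edges, delete both glued faces → V=36, E=82, F=48.
Attach a 13-gonal antiprism (V=26, E=52, F=28) along a 13-gon: merge 13 vertices and 13 edges, delete both glued faces → V=49, E=121, F=74.
Check: V − E + F = 49 − 121 + 74 = 2.

49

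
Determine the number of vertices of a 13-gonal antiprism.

An antiprism on an n-gon has two n-gon caps and 2n triangles: V = 2·13 = 26, E = 4·13 = 52, F = 2·13 + 2 = 28.

26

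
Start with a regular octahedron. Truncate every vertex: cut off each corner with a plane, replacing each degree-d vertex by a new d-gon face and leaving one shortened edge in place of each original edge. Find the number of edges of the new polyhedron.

36

The base solid has V = 6, E = 12, F = 8.
Truncation replaces each original edge-end by a new vertex, so V′ = 2E = 24.
Each original edge survives, and each old vertex of degree d contributes d new edges; summing degrees gives Σd = 2E, so E′ = E + 2E = 3E = 36.
Each original face survives and each original vertex becomes one new face: F′ = F + V = 14.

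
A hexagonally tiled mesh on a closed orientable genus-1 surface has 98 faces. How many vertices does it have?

χ = 2 − 2·1 = 0, and every face is a hexagon so 6F = 2E.
E = 6·98/2 = 294. Then V = 0 + E − F = 0 + 294 − 98 = 196.

196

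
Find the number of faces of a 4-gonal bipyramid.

8

A bipyramid over an n-gon has 2n triangular faces and n + 2 vertices: V = 4 + 2 = 6, E = 3·4 = 12, F = 2·4 = 8.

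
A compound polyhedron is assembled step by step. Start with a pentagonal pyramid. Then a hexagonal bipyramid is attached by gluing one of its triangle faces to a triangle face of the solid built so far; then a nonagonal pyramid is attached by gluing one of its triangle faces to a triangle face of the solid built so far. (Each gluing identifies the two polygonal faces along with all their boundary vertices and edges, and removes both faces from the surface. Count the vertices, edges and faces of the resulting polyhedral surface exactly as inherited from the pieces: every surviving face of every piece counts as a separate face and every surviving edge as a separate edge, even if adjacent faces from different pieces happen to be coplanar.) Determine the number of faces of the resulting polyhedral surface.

24

A pentagonal pyramid: V=6, E=10, F=6.
Attach a hexagonal bipyramid (V=8, E=18, F=12) along a 3-gon: merge 3 vertices and 3 edges, delete both glued faces → V=11, E=25, F=16.
Attach a nonagonal pyramid (V=10, E=18, F=10) along a 3-gon: merge 3 vertices and 3 edges, delete both glued faces → V=18, E=40, F=24.
Check: V − E + F = 18 − 40 + 24 = 2.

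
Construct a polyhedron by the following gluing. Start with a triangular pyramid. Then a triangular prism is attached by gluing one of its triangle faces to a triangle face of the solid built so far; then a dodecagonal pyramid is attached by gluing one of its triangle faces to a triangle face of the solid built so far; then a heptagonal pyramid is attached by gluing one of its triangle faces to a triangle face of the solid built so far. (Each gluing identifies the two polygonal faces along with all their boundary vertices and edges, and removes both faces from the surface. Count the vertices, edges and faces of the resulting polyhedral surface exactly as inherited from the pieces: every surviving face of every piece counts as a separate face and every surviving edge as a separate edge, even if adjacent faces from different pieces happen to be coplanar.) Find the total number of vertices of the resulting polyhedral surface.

A triangular pyramid: V=4, E=6, F=4.
Attach a triangular prism (V=6, E=9, F=5) along a 3-gon: merge 3 vertices and 3 edges, delete both glued faces → V=7, E=12, F=7.
Attach a dodecagonal pyramid (V=13, E=24, F=13) along a 3-gon: merge 3 vertices and 3 edges, delete both glued faces → V=17, E=33, F=18.
Attach a heptagonal pyramid (V=8, E=14, F=8) along a 3-gon: merge 3 vertices and 3 edges, delete both glued faces → V=22, E=44, F=24.
Check: V − E + F = 22 − 44 + 24 = 2.

22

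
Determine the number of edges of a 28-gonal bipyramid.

A bipyramid over an n-gon has 2n triangular faces and n + 2 vertices: V = 28 + 2 = 30, E = 3·28 = 84, F = 2·28 = 56.

84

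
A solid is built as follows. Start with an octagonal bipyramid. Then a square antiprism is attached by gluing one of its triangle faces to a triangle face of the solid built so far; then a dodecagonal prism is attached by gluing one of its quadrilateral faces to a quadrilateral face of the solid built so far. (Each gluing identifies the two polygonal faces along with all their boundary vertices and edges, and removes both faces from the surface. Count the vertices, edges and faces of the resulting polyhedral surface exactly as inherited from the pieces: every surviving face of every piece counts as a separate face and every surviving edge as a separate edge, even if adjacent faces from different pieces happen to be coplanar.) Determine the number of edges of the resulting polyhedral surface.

An octagonal bipyramid: V=10, E=24, F=16.
Attach a square antiprism (V=8, E=16, F=10) along a 3-gon: merge 3 vertices and 3 edges, delete both glued faces → V=15, E=37, F=24.
Attach a dodecagonal prism (V=24, E=36, F=14) along a 4-gon: merge 4 vertices and 4 edges, delete both glued faces → V=35, E=69, F=36.
Check: V − E + F = 35 − 69 + 36 = 2.

69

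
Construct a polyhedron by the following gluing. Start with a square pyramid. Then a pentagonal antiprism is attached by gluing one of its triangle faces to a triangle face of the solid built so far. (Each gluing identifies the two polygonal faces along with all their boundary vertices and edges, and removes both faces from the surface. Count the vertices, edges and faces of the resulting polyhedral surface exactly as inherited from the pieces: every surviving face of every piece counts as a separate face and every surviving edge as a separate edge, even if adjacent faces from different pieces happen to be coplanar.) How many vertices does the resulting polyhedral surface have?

A square pyramid: V=5, E=8, F=5.
Attach a pentagonal antiprism (V=10, E=20, F=12) along a 3-gon: merge 3 vertices and 3 edges, delete both glued faces → V=12, E=25, F=15.
Check: V − E + F = 12 − 25 + 15 = 2.

12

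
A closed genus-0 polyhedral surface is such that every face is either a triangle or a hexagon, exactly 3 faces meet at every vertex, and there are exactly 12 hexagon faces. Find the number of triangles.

Let x be the number of triangles; then F = 12 + x.
Edge–face incidences: 2E = 6·12 + 3·x = 72 + 3x.
Every vertex has degree 3, so 3V = 2E.
Euler: V − E + F = 2 ⇒ (2E)/3 − E + (12 + x) = 2.
Multiply by 6: 2·(2E) − 3·(2E) + 6·(12 + x) = 12, i.e. 72 + 6x − (72 + 3x) = 12.
Collecting terms: 3x = 12, so x = 4.
Then 2E = 72 + 3·4 = 84, so E = 42, V = 2E/3 = 28, F = 12 + 4 = 16.

4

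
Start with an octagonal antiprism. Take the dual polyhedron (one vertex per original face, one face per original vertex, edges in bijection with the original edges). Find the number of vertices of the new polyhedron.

The base solid has V = 16, E = 32, F = 18.
The dual swaps V and F and preserves E: V′ = F = 18, E′ = E = 32, F′ = V = 16.

18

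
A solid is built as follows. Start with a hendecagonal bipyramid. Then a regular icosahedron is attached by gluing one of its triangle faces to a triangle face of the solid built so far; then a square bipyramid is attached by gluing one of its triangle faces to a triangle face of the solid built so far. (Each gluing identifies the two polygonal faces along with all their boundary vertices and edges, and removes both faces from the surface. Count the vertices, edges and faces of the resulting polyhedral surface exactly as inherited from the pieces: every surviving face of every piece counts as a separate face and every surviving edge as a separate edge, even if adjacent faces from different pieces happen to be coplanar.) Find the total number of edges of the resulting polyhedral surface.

A hendecagonal bipyramid: V=13, E=33, F=22.
Attach a regular icosahedron (V=12, E=30, F=20) along a 3-gon: merge 3 vertices and 3 edges, delete both glued faces → V=22, E=60, F=40.
Attach a square bipyramid (V=6, E=12, F=8) along a 3-gon: merge 3 vertices and 3 edges, delete both glued faces → V=25, E=69, F=46.
Check: V − E + F = 25 − 69 + 46 = 2.

69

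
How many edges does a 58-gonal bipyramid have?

A bipyramid over an n-gon has 2n triangular faces and n + 2 vertices: V = 58 + 2 = 60, E = 3·58 = 174, F = 2·58 = 116.

174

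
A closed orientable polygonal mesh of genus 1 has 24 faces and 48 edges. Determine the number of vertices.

24

For a closed orientable surface of genus 1, χ = 2 − 2·1 = 0.
V = 0 + E − F = 0 + 48 − 24 = 24.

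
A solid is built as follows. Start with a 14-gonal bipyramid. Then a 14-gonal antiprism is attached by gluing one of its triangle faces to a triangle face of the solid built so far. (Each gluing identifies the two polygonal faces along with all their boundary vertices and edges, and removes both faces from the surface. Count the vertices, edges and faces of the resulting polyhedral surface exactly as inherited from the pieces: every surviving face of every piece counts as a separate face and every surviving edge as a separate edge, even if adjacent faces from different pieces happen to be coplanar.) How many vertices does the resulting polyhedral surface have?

A 14-gonal bipyramid: V=16, E=42, F=28.
Attach a 14-gonal antiprism (V=28, E=56, F=30) along a 3-gon: merge 3 vertices and 3 edges, delete both glued faces → V=41, E=95, F=56.
Check: V − E + F = 41 − 95 + 56 = 2.

41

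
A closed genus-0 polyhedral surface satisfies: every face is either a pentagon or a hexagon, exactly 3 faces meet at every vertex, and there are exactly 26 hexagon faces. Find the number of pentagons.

Let x be the number of pentagons; then F = 26 + x.
Edge–face incidences: 2E = 6·26 + 5·x = 156 + 5x.
Every vertex has degree 3, so 3V = 2E.
Euler: V − E + F = 2 ⇒ (2E)/3 − E + (26 + x) = 2.
Multiply by 6: 2·(2E) − 3·(2E) + 6·(26 + x) = 12, i.e. 156 + 6x − (156 + 5x) = 12.
Collecting terms: x = 12.
Then 2E = 156 + 5·12 = 216, so E = 108, V = 2E/3 = 72, F = 26 + 12 = 38.

12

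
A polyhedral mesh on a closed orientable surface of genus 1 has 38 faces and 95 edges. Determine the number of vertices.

For a closed orientable surface of genus 1, χ = 2 − 2·1 = 0.
V = 0 + E − F = 0 + 95 − 38 = 57.

57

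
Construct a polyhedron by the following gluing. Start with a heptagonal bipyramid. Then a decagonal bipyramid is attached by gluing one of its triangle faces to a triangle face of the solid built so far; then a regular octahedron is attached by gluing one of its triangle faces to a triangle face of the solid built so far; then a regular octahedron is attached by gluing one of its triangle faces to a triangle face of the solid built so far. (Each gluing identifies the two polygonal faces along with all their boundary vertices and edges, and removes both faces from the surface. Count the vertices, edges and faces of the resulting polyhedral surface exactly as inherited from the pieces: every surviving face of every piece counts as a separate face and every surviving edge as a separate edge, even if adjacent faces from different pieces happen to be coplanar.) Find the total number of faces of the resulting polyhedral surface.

44

A heptagonal bipyramid: V=9, E=21, F=14.
Attach a decagonal bipyramid (V=12, E=30, F=20) along a 3-gon: merge 3 vertices and 3 edges, delete both glued faces → V=18, E=48, F=32.
Attach a regular octahedron (V=6, E=12, F=8) along a 3-gon: merge 3 vertices and 3 edges, delete both glued faces → V=21, E=57, F=38.
Attach a regular octahedron (V=6, E=12, F=8) along a 3-gon: merge 3 vertices and 3 edges, delete both glued faces → V=24, E=66, F=44.
Check: V − E + F = 24 − 66 + 44 = 2.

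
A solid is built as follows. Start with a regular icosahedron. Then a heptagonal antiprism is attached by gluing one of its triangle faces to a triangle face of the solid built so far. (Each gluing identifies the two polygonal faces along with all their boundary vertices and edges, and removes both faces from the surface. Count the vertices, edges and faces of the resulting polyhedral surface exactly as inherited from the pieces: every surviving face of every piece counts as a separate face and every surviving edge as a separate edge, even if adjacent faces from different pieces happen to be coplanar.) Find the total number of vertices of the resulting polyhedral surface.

A regular icosahedron: V=12, E=30, F=20.
Attach a heptagonal antiprism (V=14, E=28, F=16) along a 3-gon: merge 3 vertices and 3 edges, delete both glued faces → V=23, E=55, F=34.
Check: V − E + F = 23 − 55 + 34 = 2.

23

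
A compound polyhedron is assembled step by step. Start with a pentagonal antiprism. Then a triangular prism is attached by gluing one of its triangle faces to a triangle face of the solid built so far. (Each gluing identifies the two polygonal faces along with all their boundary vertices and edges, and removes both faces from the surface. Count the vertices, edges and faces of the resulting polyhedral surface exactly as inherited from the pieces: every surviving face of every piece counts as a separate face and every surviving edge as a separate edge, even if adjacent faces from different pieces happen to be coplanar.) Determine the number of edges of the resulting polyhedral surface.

A pentagonal antiprism: V=10, E=20, F=12.
Attach a triangular prism (V=6, E=9, F=5) along a 3-gon: merge 3 vertices and 3 edges, delete both glued faces → V=13, E=26, F=15.
Check: V − E + F = 13 − 26 + 15 = 2.

26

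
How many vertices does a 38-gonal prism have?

76

A prism on an n-gon has two n-gon bases and n rectangular sides: V = 2·38 = 76, E = 3·38 = 114, F = 38 + 2 = 40.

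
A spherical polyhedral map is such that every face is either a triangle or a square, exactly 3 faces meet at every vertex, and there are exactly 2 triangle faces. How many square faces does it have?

Let x be the number of squares; then F = 2 + x.
Edge–face incidences: 2E = 3·2 + 4·x = 6 + 4x.
Every vertex has degree 3, so 3V = 2E.
Euler: V − E + F = 2 ⇒ (2E)/3 − E + (2 + x) = 2.
Multiply by 6: 2·(2E) − 3·(2E) + 6·(2 + x) = 12, i.e. 12 + 6x − (6 + 4x) = 12.
Collecting terms: 2x + 6 = 12, so 2x = 6, so x = 3.
Then 2E = 6 + 4·3 = 18, so E = 9, V = 2E/3 = 6, F = 2 + 3 = 5.

3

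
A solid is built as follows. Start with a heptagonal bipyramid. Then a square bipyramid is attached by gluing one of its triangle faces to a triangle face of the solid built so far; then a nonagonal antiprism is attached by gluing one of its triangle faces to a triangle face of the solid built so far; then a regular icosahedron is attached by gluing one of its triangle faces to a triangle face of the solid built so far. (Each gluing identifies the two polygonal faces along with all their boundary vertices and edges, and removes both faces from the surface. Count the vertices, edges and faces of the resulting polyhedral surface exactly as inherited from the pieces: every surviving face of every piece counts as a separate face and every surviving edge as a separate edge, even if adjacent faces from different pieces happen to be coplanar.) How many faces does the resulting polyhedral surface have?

56

A heptagonal bipyramid: V=9, E=21, F=14.
Attach a square bipyramid (V=6, E=12, F=8) along a 3-gon: merge 3 vertices and 3 edges, delete both glued faces → V=12, E=30, F=20.
Attach a nonagonal antiprism (V=18, E=36, F=20) along a 3-gon: merge 3 vertices and 3 edges, delete both glued faces → V=27, E=63, F=38.
Attach a regular icosahedron (V=12, E=30, F=20) along a 3-gon: merge 3 vertices and 3 edges, delete both glued faces → V=36, E=90, F=56.
Check: V − E + F = 36 − 90 + 56 = 2.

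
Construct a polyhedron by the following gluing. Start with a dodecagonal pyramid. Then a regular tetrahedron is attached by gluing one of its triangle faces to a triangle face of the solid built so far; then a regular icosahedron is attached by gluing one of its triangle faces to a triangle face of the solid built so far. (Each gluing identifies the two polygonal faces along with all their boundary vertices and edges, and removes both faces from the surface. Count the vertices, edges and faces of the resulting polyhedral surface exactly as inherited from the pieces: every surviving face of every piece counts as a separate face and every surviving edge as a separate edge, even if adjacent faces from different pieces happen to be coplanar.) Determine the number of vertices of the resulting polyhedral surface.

A dodecagonal pyramid: V=13, E=24, F=13.
Attach a regular tetrahedron (V=4, E=6, F=4) along a 3-gon: merge 3 vertices and 3 edges, delete both glued faces → V=14, E=27, F=15.
Attach a regular icosahedron (V=12, E=30, F=20) along a 3-gon: merge 3 vertices and 3 edges, delete both glued faces → V=23, E=54, F=33.
Check: V − E + F = 23 − 54 + 33 = 2.

23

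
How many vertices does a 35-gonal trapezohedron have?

72

The n-trapezohedron (dual of the n-antiprism) has V = 2·35 + 2 = 72, E = 4·35 = 140, F = 2·35 = 70.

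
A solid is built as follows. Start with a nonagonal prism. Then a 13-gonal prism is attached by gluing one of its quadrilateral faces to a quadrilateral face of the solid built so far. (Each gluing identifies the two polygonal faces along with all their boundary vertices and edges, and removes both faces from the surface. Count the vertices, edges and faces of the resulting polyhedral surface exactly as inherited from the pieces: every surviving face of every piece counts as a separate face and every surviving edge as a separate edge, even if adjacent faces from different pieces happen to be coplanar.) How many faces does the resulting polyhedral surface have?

24

A nonagonal prism: V=18, E=27, F=11.
Attach a 13-gonal prism (V=26, E=39, F=15) along a 4-gon: merge 4 vertices and 4 edges, delete both glued faces → V=40, E=62, F=24.
Check: V − E + F = 40 − 62 + 24 = 2.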